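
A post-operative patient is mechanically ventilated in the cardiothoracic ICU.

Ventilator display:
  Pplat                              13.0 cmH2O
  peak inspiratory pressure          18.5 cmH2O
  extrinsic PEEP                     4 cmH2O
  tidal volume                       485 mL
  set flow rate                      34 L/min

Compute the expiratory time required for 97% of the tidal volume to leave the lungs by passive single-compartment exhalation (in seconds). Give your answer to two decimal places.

Flow: 34 L/min ÷ 60 = 0.5667 L/s.
R = (PIP − Pplat)/V̇ = (18.5 − 13.0) / 0.5667 = 5.5/0.5667 = 9.705 cmH2O·s/L.
C = Vt/(Pplat − PEEP) = 485.0 / (13.0 − 4) = 485.0/9.0 = 53.889 mL/cmH2O.
τ = R × C = 9.705 × 0.05389 L/cmH2O = 0.523 s.
t = −τ·ln(1 − 0.97) = −0.523·ln(0.03) = 1.834 s.

1.83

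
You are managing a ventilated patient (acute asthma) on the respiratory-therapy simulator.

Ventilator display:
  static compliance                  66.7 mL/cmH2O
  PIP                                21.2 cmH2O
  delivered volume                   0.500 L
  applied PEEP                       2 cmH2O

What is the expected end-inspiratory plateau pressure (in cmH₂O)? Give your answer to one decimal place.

9.5

Pplat = PEEP + Vt / Cstat = 2 + 500 / 66.7 = 2 + 7.496 = 9.496 cmH2O.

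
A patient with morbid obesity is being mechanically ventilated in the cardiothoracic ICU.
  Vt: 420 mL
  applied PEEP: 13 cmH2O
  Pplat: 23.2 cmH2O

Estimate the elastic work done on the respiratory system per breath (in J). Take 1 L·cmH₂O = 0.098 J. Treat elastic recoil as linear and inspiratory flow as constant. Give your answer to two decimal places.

0.21

Elastic work ≈ ½ × (Pplat − PEEP) × Vt = 0.5 × (23.2 − 13) × 0.420 L = 0.5 × 10.2 × 0.420 = 2.142 L·cmH2O.
× 0.098 J/(L·cmH2O) → 0.2099 J.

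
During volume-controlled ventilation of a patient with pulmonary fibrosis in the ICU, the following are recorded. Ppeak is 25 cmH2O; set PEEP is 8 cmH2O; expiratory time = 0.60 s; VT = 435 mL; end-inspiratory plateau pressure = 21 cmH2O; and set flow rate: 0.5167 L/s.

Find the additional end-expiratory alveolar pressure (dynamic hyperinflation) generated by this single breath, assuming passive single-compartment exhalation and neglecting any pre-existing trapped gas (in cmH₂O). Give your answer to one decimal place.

R = (PIP − Pplat)/V̇ = (25 − 21) / 0.5167 = 4.0/0.5167 = 7.741 cmH2O·s/L.
C = Vt/(Pplat − PEEP) = 435.0 / (21 − 8) = 435.0/13.0 = 33.462 mL/cmH2O.
τ = R × C = 7.741 × 0.03346 L/cmH2O = 0.259 s.
Fraction remaining = e^(−Te/τ) = e^(−0.60/0.259) = 0.09861; trapped volume = 435.0 × 0.09861 = 42.895 mL.
Additional alveolar pressure from trapping ≈ V_trapped / C = 42.895 / 33.462 = 1.282 cmH2O.

1.3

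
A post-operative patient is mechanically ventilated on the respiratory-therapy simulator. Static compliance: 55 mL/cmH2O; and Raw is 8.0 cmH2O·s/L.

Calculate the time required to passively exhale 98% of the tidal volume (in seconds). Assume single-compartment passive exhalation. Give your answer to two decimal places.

τ = R × C = 8.0 × 55 mL/cmH2O = 8.0 × 0.055 L/cmH2O = 0.44 s.
Exhaled fraction f = 1 − e^(−t/τ) → t = −τ·ln(1 − f) = −0.44·ln(0.02) = 1.721 s.

1.72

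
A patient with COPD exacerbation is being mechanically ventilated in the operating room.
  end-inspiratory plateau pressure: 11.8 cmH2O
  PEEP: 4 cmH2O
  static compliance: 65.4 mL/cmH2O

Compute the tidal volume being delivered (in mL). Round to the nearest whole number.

510

Vt = Cstat × (Pplat − PEEP) = 65.4 × (11.8 − 4) = 65.4 × 7.8 = 510.12 mL.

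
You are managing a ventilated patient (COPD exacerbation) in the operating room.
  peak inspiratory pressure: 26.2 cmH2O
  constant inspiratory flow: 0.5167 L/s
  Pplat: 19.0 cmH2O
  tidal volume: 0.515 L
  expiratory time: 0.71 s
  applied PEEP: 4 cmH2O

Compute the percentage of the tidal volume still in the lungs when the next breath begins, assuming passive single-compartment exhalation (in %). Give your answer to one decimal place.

R = (PIP − Pplat)/V̇ = (26.2 − 19.0) / 0.5167 = 7.2/0.5167 = 13.935 cmH2O·s/L.
C = Vt/(Pplat − PEEP) = 515.0 / (19.0 − 4) = 515.0/15.0 = 34.333 mL/cmH2O.
τ = R × C = 13.935 × 0.03433 L/cmH2O = 0.4784 s.
Fraction remaining at end-expiration = e^(−Te/τ) = e^(−0.71/0.4784) = 0.2267 → 22.67%.

22.7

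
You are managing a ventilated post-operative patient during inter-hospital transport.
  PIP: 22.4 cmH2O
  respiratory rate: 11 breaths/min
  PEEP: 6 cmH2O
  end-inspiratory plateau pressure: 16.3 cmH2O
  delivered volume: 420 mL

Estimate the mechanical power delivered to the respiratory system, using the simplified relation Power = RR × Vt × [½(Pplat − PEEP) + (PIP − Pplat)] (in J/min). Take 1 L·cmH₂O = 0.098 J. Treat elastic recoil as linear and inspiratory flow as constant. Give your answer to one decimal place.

Per-breath work = Vt × [½(Pplat−PEEP) + (PIP−Pplat)] = 0.420 × [0.5×10.3 + 6.1] = 0.420 × 11.25 = 4.725 L·cmH2O.
Power = 11 × 4.725 = 51.975 L·cmH2O/min.
× 0.098 J/(L·cmH2O) → 5.094 J/min.

5.1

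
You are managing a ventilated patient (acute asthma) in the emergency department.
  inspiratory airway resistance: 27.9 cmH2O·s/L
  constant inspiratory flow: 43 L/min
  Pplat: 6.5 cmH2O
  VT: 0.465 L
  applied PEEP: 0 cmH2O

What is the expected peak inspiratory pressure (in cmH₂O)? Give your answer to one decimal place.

Flow: 43 L/min ÷ 60 = 0.7167 L/s.
PIP = Pplat + Raw × flow = 6.5 + 27.9 × 0.7167 = 6.5 + 19.996 = 26.496 cmH2O.

26.5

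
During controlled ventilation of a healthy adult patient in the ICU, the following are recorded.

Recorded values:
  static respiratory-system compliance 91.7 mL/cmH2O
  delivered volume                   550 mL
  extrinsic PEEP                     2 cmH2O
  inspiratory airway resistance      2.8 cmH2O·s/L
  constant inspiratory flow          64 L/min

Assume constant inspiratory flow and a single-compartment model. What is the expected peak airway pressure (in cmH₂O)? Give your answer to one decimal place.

Flow: 64 L/min ÷ 60 = 1.0667 L/s.
Equation of motion (constant flow): PIP = Vt/C + R·V̇ + PEEP.
PIP = 550/91.7 + 2.8×1.0667 + 2 = 5.998 + 2.987 + 2 = 10.985 cmH2O.

11.0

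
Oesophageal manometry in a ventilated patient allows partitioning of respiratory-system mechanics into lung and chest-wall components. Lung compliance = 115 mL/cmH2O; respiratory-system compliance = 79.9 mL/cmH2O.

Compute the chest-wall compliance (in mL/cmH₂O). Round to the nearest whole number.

262

1/Ccw = 1/Crs − 1/CL.
1/Ccw = 1/79.9 − 1/115 = 0.00382.
Ccw = 261.78 mL/cmH2O.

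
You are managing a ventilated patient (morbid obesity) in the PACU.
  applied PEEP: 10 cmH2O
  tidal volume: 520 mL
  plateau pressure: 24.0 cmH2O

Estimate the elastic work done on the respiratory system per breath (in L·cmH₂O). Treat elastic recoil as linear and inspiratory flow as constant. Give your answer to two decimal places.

Elastic work ≈ ½ × (Pplat − PEEP) × Vt = 0.5 × (24.0 − 10) × 0.520 L = 0.5 × 14.0 × 0.520 = 3.64 L·cmH2O.

3.64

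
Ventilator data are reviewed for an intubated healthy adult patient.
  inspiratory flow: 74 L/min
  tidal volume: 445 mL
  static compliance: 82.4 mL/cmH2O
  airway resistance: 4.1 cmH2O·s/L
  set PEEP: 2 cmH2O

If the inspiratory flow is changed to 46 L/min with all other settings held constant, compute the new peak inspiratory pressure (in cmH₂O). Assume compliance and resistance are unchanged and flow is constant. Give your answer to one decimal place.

Flow: 74 L/min ÷ 60 = 1.2333 L/s.
New flow: 46 L/min ÷ 60 = 0.7667 L/s.
PIP = Vt/C + R·V̇ + PEEP (constant-flow equation of motion).
Only the resistive term changes: ΔPIP = R × ΔV̇ = 4.1 × (0.7667 − 1.2333) = 4.1 × -0.4666 = -1.913 cmH2O.
Original PIP = 445/82.4 + 4.1×1.2333 + 2 = 12.457 cmH2O; new PIP = 12.457 + (-1.913) = 10.544 cmH2O.

10.5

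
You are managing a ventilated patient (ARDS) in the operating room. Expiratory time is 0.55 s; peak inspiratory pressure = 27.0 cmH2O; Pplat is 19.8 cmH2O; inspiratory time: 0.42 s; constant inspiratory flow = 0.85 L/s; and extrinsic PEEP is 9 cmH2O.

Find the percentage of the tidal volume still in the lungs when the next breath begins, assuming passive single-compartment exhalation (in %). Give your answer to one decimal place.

14.0

Vt = flow × Ti = 0.85 L/s × 0.42 s × 1000 mL/L = 357.0 mL.
R = (PIP − Pplat)/V̇ = (27.0 − 19.8) / 0.85 = 7.2/0.85 = 8.471 cmH2O·s/L.
C = Vt/(Pplat − PEEP) = 357.0 / (19.8 − 9) = 357.0/10.8 = 33.056 mL/cmH2O.
τ = R × C = 8.471 × 0.03306 L/cmH2O = 0.2801 s.
Fraction remaining at end-expiration = e^(−Te/τ) = e^(−0.55/0.2801) = 0.1404 → 14.04%.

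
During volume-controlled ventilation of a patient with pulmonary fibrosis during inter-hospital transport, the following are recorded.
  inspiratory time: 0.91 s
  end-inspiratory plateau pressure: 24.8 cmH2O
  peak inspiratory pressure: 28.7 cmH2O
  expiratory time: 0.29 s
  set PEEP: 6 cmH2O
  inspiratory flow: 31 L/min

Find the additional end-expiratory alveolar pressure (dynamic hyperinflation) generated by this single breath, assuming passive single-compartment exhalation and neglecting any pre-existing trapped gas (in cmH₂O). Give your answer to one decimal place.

Flow: 31 L/min ÷ 60 = 0.5167 L/s.
Vt = flow × Ti = 0.5167 L/s × 0.91 s × 1000 mL/L = 470.2 mL.
R = (PIP − Pplat)/V̇ = (28.7 − 24.8) / 0.5167 = 3.9/0.5167 = 7.548 cmH2O·s/L.
C = Vt/(Pplat − PEEP) = 470.2 / (24.8 − 6) = 470.2/18.8 = 25.011 mL/cmH2O.
τ = R × C = 7.548 × 0.02501 L/cmH2O = 0.1888 s.
Fraction remaining = e^(−Te/τ) = e^(−0.29/0.1888) = 0.2152; trapped volume = 470.2 × 0.2152 = 101.19 mL.
Additional alveolar pressure from trapping ≈ V_trapped / C = 101.19 / 25.011 = 4.046 cmH2O.

4.0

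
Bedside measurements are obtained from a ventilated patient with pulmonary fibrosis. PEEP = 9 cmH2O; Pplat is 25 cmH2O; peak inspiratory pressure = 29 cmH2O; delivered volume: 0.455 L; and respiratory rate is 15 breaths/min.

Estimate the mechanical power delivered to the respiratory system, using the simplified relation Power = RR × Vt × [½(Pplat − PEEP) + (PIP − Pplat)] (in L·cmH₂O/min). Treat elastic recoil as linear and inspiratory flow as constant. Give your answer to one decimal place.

Per-breath work = Vt × [½(Pplat−PEEP) + (PIP−Pplat)] = 0.455 × [0.5×16.0 + 4.0] = 0.455 × 12.0 = 5.46 L·cmH2O.
Power = 15 × 5.46 = 81.9 L·cmH2O/min.

81.9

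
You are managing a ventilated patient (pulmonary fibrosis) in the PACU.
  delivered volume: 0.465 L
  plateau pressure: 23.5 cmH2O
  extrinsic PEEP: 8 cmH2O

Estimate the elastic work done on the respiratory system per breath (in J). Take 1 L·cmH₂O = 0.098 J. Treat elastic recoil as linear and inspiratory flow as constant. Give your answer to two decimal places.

Elastic work ≈ ½ × (Pplat − PEEP) × Vt = 0.5 × (23.5 − 8) × 0.465 L = 0.5 × 15.5 × 0.465 = 3.604 L·cmH2O.
× 0.098 J/(L·cmH2O) → 0.3532 J.

0.35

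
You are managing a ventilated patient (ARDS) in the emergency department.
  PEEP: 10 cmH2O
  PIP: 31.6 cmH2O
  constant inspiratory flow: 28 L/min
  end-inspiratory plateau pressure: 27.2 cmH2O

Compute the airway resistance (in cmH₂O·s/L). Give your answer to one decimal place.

9.4

Flow: 28 L/min ÷ 60 = 0.4667 L/s.
Raw = (PIP − Pplat) / flow = (31.6 − 27.2) / 0.4667 = 4.4 / 0.4667 = 9.428 cmH2O·s/L.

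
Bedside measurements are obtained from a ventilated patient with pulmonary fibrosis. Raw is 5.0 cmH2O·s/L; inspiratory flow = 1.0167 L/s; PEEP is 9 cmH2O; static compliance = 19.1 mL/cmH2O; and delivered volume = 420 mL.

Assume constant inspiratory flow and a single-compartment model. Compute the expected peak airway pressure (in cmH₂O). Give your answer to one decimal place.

36.1

Equation of motion (constant flow): PIP = Vt/C + R·V̇ + PEEP.
PIP = 420/19.1 + 5.0×1.0167 + 9 = 21.99 + 5.084 + 9 = 36.074 cmH2O.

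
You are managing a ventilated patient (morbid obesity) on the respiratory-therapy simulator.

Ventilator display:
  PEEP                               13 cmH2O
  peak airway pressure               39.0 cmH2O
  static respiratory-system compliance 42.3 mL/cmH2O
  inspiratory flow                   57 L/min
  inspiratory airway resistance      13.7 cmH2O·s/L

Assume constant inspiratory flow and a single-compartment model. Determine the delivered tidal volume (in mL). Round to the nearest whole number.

549

Flow: 57 L/min ÷ 60 = 0.95 L/s.
Equation of motion (constant flow): PIP = Vt/C + R·V̇ + PEEP.
Vt/C = PIP − R·V̇ − PEEP = 39.0 − 13.015 − 13 = 12.985 cmH2O.
Vt = C × 12.985 = 42.3 × 12.985 = 549.27 mL.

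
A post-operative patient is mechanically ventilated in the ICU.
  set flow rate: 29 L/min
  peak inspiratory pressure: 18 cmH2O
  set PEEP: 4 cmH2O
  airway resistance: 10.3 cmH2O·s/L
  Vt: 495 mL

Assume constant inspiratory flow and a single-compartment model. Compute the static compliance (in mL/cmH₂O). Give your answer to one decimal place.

54.9

Flow: 29 L/min ÷ 60 = 0.4833 L/s.
Equation of motion (constant flow): PIP = Vt/C + R·V̇ + PEEP.
Vt/C = PIP − R·V̇ − PEEP = 18 − 10.3×0.4833 − 4 = 18 − 4.978 − 4 = 9.022 cmH2O.
C = Vt / 9.022 = 495 / 9.022 = 54.866 mL/cmH2O.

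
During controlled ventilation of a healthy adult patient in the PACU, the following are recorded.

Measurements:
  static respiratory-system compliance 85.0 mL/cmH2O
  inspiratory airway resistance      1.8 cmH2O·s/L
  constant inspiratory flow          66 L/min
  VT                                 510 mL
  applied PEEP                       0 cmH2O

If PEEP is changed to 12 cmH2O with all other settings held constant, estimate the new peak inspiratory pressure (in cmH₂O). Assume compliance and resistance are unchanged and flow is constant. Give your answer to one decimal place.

20.0

Flow: 66 L/min ÷ 60 = 1.1 L/s.
PIP = Vt/C + R·V̇ + PEEP (constant-flow equation of motion).
Only the baseline term changes: ΔPIP = ΔPEEP = 12 − 0 = 12.0 cmH2O.
Original PIP = 510/85.0 + 1.8×1.1 + 0 = 7.98 cmH2O; new PIP = 7.98 + (12.0) = 19.98 cmH2O.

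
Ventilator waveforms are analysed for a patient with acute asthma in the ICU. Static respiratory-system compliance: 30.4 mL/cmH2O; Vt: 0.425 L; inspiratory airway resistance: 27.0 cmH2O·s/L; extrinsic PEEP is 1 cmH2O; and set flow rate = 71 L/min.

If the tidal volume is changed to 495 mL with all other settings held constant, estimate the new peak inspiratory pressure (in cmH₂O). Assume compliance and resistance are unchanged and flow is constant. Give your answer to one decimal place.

Flow: 71 L/min ÷ 60 = 1.1833 L/s.
PIP = Vt/C + R·V̇ + PEEP (constant-flow equation of motion).
Only the elastic term changes: ΔPIP = ΔVt / C = (495 − 425) / 30.4 = 2.303 cmH2O.
Original PIP = 425/30.4 + 27.0×1.1833 + 1 = 46.929 cmH2O; new PIP = 46.929 + (2.303) = 49.232 cmH2O.

49.2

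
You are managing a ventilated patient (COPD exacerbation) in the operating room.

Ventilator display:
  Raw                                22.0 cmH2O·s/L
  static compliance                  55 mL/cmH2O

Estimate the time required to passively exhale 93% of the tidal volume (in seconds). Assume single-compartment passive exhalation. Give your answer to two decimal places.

τ = R × C = 22.0 × 55 mL/cmH2O = 22.0 × 0.055 L/cmH2O = 1.21 s.
Exhaled fraction f = 1 − e^(−t/τ) → t = −τ·ln(1 − f) = −1.21·ln(0.07) = 3.218 s.

3.22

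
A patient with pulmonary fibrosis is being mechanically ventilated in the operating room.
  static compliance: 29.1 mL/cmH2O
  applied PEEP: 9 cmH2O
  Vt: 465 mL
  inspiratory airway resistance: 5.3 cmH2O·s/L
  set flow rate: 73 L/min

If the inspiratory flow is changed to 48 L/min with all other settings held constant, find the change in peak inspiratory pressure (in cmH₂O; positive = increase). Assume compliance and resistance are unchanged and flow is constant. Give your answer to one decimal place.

-2.2

Flow: 73 L/min ÷ 60 = 1.2167 L/s.
New flow: 48 L/min ÷ 60 = 0.8 L/s.
PIP = Vt/C + R·V̇ + PEEP (constant-flow equation of motion).
Only the resistive term changes: ΔPIP = R × ΔV̇ = 5.3 × (0.8 − 1.2167) = 5.3 × -0.4167 = -2.209 cmH2O.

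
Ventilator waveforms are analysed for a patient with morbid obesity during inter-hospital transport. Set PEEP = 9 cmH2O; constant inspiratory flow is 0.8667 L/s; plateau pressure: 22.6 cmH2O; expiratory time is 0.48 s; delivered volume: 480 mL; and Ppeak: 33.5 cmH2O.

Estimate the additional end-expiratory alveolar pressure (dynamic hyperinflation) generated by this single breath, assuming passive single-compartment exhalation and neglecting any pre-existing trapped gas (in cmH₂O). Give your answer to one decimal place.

4.6

R = (PIP − Pplat)/V̇ = (33.5 − 22.6) / 0.8667 = 10.9/0.8667 = 12.576 cmH2O·s/L.
C = Vt/(Pplat − PEEP) = 480.0 / (22.6 − 9) = 480.0/13.6 = 35.294 mL/cmH2O.
τ = R × C = 12.576 × 0.03529 L/cmH2O = 0.4438 s.
Fraction remaining = e^(−Te/τ) = e^(−0.48/0.4438) = 0.3391; trapped volume = 480.0 × 0.3391 = 162.77 mL.
Additional alveolar pressure from trapping ≈ V_trapped / C = 162.77 / 35.294 = 4.612 cmH2O.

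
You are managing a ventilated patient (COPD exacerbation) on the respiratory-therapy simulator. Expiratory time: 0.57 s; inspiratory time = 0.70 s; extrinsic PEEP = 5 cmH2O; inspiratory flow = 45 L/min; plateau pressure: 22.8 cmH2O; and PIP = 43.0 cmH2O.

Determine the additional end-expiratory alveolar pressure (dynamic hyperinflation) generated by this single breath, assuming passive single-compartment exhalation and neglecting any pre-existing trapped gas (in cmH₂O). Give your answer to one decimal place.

8.7

Flow: 45 L/min ÷ 60 = 0.75 L/s.
Vt = flow × Ti = 0.75 L/s × 0.70 s × 1000 mL/L = 525.0 mL.
R = (PIP − Pplat)/V̇ = (43.0 − 22.8) / 0.75 = 20.2/0.75 = 26.933 cmH2O·s/L.
C = Vt/(Pplat − PEEP) = 525.0 / (22.8 − 5) = 525.0/17.8 = 29.494 mL/cmH2O.
τ = R × C = 26.933 × 0.02949 L/cmH2O = 0.7943 s.
Fraction remaining = e^(−Te/τ) = e^(−0.57/0.7943) = 0.4879; trapped volume = 525.0 × 0.4879 = 256.15 mL.
Additional alveolar pressure from trapping ≈ V_trapped / C = 256.15 / 29.494 = 8.685 cmH2O.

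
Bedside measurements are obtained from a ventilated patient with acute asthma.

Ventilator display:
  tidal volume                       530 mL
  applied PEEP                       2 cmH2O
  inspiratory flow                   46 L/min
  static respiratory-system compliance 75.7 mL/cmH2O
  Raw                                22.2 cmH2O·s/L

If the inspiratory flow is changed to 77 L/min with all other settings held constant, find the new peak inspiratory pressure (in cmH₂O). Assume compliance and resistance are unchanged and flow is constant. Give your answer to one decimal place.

Flow: 46 L/min ÷ 60 = 0.7667 L/s.
New flow: 77 L/min ÷ 60 = 1.2833 L/s.
PIP = Vt/C + R·V̇ + PEEP (constant-flow equation of motion).
Only the resistive term changes: ΔPIP = R × ΔV̇ = 22.2 × (1.2833 − 0.7667) = 22.2 × 0.5166 = 11.469 cmH2O.
Original PIP = 530/75.7 + 22.2×0.7667 + 2 = 26.022 cmH2O; new PIP = 26.022 + (11.469) = 37.491 cmH2O.

37.5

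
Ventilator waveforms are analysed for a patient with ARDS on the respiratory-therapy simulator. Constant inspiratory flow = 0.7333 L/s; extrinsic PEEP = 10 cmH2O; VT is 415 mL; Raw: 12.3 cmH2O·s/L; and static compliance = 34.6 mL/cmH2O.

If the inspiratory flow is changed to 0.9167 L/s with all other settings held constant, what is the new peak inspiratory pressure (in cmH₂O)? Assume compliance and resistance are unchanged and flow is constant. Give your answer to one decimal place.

PIP = Vt/C + R·V̇ + PEEP (constant-flow equation of motion).
Only the resistive term changes: ΔPIP = R × ΔV̇ = 12.3 × (0.9167 − 0.7333) = 12.3 × 0.1834 = 2.256 cmH2O.
Original PIP = 415/34.6 + 12.3×0.7333 + 10 = 31.014 cmH2O; new PIP = 31.014 + (2.256) = 33.27 cmH2O.

33.3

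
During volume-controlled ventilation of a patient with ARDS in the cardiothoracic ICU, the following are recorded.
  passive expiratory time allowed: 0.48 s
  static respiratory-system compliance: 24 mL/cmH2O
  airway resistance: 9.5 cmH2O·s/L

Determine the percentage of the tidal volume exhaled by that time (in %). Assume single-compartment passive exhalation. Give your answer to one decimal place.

87.8

τ = R × C = 9.5 × 24 mL/cmH2O = 9.5 × 0.024 L/cmH2O = 0.228 s.
Passive exhalation: V(t)/V₀ = e^(−t/τ) = e^(−0.48/0.228) = 0.1218.
Fraction exhaled = 1 − 0.1218 = 0.8782 → 87.82%.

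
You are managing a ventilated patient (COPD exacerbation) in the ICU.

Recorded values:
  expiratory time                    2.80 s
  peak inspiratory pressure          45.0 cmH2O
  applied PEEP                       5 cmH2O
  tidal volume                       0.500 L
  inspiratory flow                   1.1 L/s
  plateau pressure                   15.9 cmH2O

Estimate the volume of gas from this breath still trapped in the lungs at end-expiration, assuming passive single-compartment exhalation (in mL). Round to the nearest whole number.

50

R = (PIP − Pplat)/V̇ = (45.0 − 15.9) / 1.1 = 29.1/1.1 = 26.455 cmH2O·s/L.
C = Vt/(Pplat − PEEP) = 500.0 / (15.9 − 5) = 500.0/10.9 = 45.872 mL/cmH2O.
τ = R × C = 26.455 × 0.04587 L/cmH2O = 1.213 s.
Fraction remaining = e^(−Te/τ) = e^(−2.80/1.213) = 0.09943.
Trapped volume = 500.0 × 0.09943 = 49.715 mL.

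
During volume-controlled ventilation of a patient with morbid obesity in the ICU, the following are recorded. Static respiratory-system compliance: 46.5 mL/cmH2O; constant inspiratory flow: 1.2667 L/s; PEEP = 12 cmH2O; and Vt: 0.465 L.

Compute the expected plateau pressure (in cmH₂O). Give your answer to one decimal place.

22.0

Pplat = PEEP + Vt / Cstat = 12 + 465 / 46.5 = 12 + 10.0 = 22.0 cmH2O.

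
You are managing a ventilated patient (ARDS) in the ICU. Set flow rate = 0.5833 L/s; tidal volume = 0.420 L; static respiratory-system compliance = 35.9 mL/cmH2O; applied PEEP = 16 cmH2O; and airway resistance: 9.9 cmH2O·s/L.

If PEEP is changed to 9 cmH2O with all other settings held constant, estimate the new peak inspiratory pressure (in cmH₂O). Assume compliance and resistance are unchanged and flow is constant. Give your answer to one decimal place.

26.5

PIP = Vt/C + R·V̇ + PEEP (constant-flow equation of motion).
Only the baseline term changes: ΔPIP = ΔPEEP = 9 − 16 = -7.0 cmH2O.
Original PIP = 420/35.9 + 9.9×0.5833 + 16 = 33.474 cmH2O; new PIP = 33.474 + (-7.0) = 26.474 cmH2O.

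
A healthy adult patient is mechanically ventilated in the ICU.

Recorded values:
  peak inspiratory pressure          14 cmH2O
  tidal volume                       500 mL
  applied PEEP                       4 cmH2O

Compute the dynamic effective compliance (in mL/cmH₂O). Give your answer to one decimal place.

Dynamic compliance = Vt / (PIP − PEEP) = 500 / (14 − 4) = 500 / 10.0 = 50.0 mL/cmH2O.

50.0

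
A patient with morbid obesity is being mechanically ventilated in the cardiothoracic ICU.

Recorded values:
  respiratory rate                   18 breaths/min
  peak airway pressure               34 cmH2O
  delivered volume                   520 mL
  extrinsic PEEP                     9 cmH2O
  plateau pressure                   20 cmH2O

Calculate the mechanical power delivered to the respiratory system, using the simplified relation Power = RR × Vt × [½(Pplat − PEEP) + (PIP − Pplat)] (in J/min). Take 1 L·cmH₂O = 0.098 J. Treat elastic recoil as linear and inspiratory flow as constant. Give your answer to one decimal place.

Per-breath work = Vt × [½(Pplat−PEEP) + (PIP−Pplat)] = 0.520 × [0.5×11.0 + 14.0] = 0.520 × 19.5 = 10.14 L·cmH2O.
Power = 18 × 10.14 = 182.52 L·cmH2O/min.
× 0.098 J/(L·cmH2O) → 17.887 J/min.

17.9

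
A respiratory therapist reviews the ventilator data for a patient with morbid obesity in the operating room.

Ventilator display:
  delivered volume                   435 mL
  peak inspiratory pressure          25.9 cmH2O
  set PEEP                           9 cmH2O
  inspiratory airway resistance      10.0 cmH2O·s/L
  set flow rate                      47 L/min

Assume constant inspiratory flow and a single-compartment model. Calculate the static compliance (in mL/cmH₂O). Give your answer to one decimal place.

48.0

Flow: 47 L/min ÷ 60 = 0.7833 L/s.
Equation of motion (constant flow): PIP = Vt/C + R·V̇ + PEEP.
Vt/C = PIP − R·V̇ − PEEP = 25.9 − 10.0×0.7833 − 9 = 25.9 − 7.833 − 9 = 9.067 cmH2O.
C = Vt / 9.067 = 435 / 9.067 = 47.976 mL/cmH2O.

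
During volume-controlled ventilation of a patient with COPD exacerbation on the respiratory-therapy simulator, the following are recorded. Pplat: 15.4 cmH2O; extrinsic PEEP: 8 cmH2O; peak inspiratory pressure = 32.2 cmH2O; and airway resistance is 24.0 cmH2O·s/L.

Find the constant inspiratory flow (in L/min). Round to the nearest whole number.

flow = (PIP − Pplat) / Raw = (32.2 − 15.4) / 24.0 = 0.7 L/s × 60 = 42.0 L/min.

42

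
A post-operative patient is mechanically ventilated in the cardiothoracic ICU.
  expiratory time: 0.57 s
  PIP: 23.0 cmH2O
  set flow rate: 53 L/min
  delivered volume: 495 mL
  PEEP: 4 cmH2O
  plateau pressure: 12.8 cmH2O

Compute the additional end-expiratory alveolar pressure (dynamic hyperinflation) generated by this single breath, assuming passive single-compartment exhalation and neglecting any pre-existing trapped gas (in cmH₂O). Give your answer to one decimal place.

Flow: 53 L/min ÷ 60 = 0.8833 L/s.
R = (PIP − Pplat)/V̇ = (23.0 − 12.8) / 0.8833 = 10.2/0.8833 = 11.548 cmH2O·s/L.
C = Vt/(Pplat − PEEP) = 495.0 / (12.8 − 4) = 495.0/8.8 = 56.25 mL/cmH2O.
τ = R × C = 11.548 × 0.05625 L/cmH2O = 0.6496 s.
Fraction remaining = e^(−Te/τ) = e^(−0.57/0.6496) = 0.4158; trapped volume = 495.0 × 0.4158 = 205.82 mL.
Additional alveolar pressure from trapping ≈ V_trapped / C = 205.82 / 56.25 = 3.659 cmH2O.

3.7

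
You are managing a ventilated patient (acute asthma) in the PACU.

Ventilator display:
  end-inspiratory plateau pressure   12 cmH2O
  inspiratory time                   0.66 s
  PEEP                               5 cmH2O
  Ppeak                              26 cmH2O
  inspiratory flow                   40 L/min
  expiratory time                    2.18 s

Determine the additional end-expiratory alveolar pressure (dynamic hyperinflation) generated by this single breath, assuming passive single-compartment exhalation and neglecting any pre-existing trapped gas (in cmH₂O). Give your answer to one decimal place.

Flow: 40 L/min ÷ 60 = 0.6667 L/s.
Vt = flow × Ti = 0.6667 L/s × 0.66 s × 1000 mL/L = 440.02 mL.
R = (PIP − Pplat)/V̇ = (26 − 12) / 0.6667 = 14.0/0.6667 = 20.999 cmH2O·s/L.
C = Vt/(Pplat − PEEP) = 440.02 / (12 − 5) = 440.02/7.0 = 62.86 mL/cmH2O.
τ = R × C = 20.999 × 0.06286 L/cmH2O = 1.32 s.
Fraction remaining = e^(−Te/τ) = e^(−2.18/1.32) = 0.1918; trapped volume = 440.02 × 0.1918 = 84.396 mL.
Additional alveolar pressure from trapping ≈ V_trapped / C = 84.396 / 62.86 = 1.343 cmH2O.

1.3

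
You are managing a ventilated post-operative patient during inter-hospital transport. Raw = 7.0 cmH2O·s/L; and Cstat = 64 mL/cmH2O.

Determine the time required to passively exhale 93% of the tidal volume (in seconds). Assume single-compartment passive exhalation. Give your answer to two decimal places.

1.19

τ = R × C = 7.0 × 64 mL/cmH2O = 7.0 × 0.064 L/cmH2O = 0.448 s.
Exhaled fraction f = 1 − e^(−t/τ) → t = −τ·ln(1 − f) = −0.448·ln(0.07) = 1.191 s.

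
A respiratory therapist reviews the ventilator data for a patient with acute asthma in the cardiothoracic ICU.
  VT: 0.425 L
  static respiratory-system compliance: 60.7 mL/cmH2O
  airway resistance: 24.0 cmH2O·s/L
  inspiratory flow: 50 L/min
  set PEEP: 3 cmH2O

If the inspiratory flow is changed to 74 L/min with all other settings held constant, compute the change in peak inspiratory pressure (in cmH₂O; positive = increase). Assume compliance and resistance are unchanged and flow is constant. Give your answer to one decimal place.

Flow: 50 L/min ÷ 60 = 0.8333 L/s.
New flow: 74 L/min ÷ 60 = 1.2333 L/s.
PIP = Vt/C + R·V̇ + PEEP (constant-flow equation of motion).
Only the resistive term changes: ΔPIP = R × ΔV̇ = 24.0 × (1.2333 − 0.8333) = 24.0 × 0.4 = 9.6 cmH2O.

9.6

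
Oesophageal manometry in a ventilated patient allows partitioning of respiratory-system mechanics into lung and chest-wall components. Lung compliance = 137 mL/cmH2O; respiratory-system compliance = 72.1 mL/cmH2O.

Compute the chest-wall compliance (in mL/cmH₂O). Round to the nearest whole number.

152

1/Ccw = 1/Crs − 1/CL.
1/Ccw = 1/72.1 − 1/137 = 0.00657.
Ccw = 152.21 mL/cmH2O.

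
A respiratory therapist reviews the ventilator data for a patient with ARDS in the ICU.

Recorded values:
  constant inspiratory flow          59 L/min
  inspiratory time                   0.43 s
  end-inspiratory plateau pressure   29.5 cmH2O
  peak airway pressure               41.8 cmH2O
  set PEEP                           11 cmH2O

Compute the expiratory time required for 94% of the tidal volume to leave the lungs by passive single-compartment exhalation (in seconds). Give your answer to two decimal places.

0.80

Flow: 59 L/min ÷ 60 = 0.9833 L/s.
Vt = flow × Ti = 0.9833 L/s × 0.43 s × 1000 mL/L = 422.82 mL.
R = (PIP − Pplat)/V̇ = (41.8 − 29.5) / 0.9833 = 12.3/0.9833 = 12.509 cmH2O·s/L.
C = Vt/(Pplat − PEEP) = 422.82 / (29.5 − 11) = 422.82/18.5 = 22.855 mL/cmH2O.
τ = R × C = 12.509 × 0.02286 L/cmH2O = 0.286 s.
t = −τ·ln(1 − 0.94) = −0.286·ln(0.06) = 0.8046 s.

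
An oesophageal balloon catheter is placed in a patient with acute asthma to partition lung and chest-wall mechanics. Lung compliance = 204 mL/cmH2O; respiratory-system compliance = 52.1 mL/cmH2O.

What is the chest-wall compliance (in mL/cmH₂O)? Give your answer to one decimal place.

70.0

1/Ccw = 1/Crs − 1/CL.
1/Ccw = 1/52.1 − 1/204 = 0.01429.
Ccw = 69.979 mL/cmH2O.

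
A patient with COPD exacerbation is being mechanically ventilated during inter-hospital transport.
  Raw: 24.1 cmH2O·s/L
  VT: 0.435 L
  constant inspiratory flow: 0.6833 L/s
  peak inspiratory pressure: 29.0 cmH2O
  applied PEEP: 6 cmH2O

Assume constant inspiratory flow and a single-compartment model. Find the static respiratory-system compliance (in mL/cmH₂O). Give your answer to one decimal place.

Equation of motion (constant flow): PIP = Vt/C + R·V̇ + PEEP.
Vt/C = PIP − R·V̇ − PEEP = 29.0 − 24.1×0.6833 − 6 = 29.0 − 16.468 − 6 = 6.532 cmH2O.
C = Vt / 6.532 = 435 / 6.532 = 66.595 mL/cmH2O.

66.6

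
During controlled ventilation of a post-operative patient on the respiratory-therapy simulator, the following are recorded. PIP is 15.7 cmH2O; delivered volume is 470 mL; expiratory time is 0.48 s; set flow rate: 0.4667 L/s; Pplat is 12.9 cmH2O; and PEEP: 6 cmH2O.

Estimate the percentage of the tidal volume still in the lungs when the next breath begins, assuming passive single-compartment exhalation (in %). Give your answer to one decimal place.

30.9

R = (PIP − Pplat)/V̇ = (15.7 − 12.9) / 0.4667 = 2.8/0.4667 = 6.0 cmH2O·s/L.
C = Vt/(Pplat − PEEP) = 470.0 / (12.9 − 6) = 470.0/6.9 = 68.116 mL/cmH2O.
τ = R × C = 6.0 × 0.06812 L/cmH2O = 0.4087 s.
Fraction remaining at end-expiration = e^(−Te/τ) = e^(−0.48/0.4087) = 0.309 → 30.9%.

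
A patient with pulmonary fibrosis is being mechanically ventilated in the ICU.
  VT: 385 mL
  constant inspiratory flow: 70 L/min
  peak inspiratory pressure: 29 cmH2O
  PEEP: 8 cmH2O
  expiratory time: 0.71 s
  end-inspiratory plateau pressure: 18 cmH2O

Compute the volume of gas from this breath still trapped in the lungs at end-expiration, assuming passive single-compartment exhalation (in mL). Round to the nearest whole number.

Flow: 70 L/min ÷ 60 = 1.1667 L/s.
R = (PIP − Pplat)/V̇ = (29 − 18) / 1.1667 = 11.0/1.1667 = 9.428 cmH2O·s/L.
C = Vt/(Pplat − PEEP) = 385.0 / (18 − 8) = 385.0/10.0 = 38.5 mL/cmH2O.
τ = R × C = 9.428 × 0.0385 L/cmH2O = 0.363 s.
Fraction remaining = e^(−Te/τ) = e^(−0.71/0.363) = 0.1414.
Trapped volume = 385.0 × 0.1414 = 54.439 mL.

54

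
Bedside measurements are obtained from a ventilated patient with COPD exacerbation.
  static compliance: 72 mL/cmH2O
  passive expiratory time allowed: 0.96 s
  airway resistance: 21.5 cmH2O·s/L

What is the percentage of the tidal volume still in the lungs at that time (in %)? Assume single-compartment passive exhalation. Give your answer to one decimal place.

τ = R × C = 21.5 × 72 mL/cmH2O = 21.5 × 0.072 L/cmH2O = 1.548 s.
Passive exhalation: V(t)/V₀ = e^(−t/τ) = e^(−0.96/1.548) = 0.5379.
Fraction remaining = 0.5379 → 53.79%.

53.8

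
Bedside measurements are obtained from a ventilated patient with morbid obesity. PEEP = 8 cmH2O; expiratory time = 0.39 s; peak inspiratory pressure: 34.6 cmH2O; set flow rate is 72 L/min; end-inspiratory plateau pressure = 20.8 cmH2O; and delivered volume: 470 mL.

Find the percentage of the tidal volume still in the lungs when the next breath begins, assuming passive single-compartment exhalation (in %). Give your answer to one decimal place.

39.7

Flow: 72 L/min ÷ 60 = 1.2 L/s.
R = (PIP − Pplat)/V̇ = (34.6 − 20.8) / 1.2 = 13.8/1.2 = 11.5 cmH2O·s/L.
C = Vt/(Pplat − PEEP) = 470.0 / (20.8 − 8) = 470.0/12.8 = 36.719 mL/cmH2O.
τ = R × C = 11.5 × 0.03672 L/cmH2O = 0.4223 s.
Fraction remaining at end-expiration = e^(−Te/τ) = e^(−0.39/0.4223) = 0.3971 → 39.71%.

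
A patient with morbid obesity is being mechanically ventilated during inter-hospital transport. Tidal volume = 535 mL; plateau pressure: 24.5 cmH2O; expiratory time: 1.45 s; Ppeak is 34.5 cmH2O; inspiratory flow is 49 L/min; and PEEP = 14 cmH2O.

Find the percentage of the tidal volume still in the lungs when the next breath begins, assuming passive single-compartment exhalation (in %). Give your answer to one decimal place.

9.8

Flow: 49 L/min ÷ 60 = 0.8167 L/s.
R = (PIP − Pplat)/V̇ = (34.5 − 24.5) / 0.8167 = 10.0/0.8167 = 12.244 cmH2O·s/L.
C = Vt/(Pplat − PEEP) = 535.0 / (24.5 − 14) = 535.0/10.5 = 50.952 mL/cmH2O.
τ = R × C = 12.244 × 0.05095 L/cmH2O = 0.6238 s.
Fraction remaining at end-expiration = e^(−Te/τ) = e^(−1.45/0.6238) = 0.09784 → 9.784%.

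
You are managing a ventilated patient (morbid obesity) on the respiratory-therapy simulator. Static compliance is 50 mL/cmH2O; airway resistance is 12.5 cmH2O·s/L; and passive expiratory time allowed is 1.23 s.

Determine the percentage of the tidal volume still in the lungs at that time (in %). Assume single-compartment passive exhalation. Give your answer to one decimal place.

τ = R × C = 12.5 × 50 mL/cmH2O = 12.5 × 0.050 L/cmH2O = 0.625 s.
Passive exhalation: V(t)/V₀ = e^(−t/τ) = e^(−1.23/0.625) = 0.1397.
Fraction remaining = 0.1397 → 13.97%.

14.0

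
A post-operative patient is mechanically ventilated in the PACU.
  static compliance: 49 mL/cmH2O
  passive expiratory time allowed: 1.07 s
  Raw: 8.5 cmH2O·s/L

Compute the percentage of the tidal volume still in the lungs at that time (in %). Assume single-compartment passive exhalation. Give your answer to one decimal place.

τ = R × C = 8.5 × 49 mL/cmH2O = 8.5 × 0.049 L/cmH2O = 0.4165 s.
Passive exhalation: V(t)/V₀ = e^(−t/τ) = e^(−1.07/0.4165) = 0.07661.
Fraction remaining = 0.07661 → 7.661%.

7.7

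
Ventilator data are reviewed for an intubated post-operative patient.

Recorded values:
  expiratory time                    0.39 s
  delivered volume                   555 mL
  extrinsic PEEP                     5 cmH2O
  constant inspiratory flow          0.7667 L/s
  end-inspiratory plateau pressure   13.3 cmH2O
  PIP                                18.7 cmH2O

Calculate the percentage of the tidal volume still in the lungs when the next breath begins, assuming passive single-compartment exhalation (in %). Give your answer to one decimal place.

43.7

R = (PIP − Pplat)/V̇ = (18.7 − 13.3) / 0.7667 = 5.4/0.7667 = 7.043 cmH2O·s/L.
C = Vt/(Pplat − PEEP) = 555.0 / (13.3 − 5) = 555.0/8.3 = 66.867 mL/cmH2O.
τ = R × C = 7.043 × 0.06687 L/cmH2O = 0.471 s.
Fraction remaining at end-expiration = e^(−Te/τ) = e^(−0.39/0.471) = 0.4369 → 43.69%.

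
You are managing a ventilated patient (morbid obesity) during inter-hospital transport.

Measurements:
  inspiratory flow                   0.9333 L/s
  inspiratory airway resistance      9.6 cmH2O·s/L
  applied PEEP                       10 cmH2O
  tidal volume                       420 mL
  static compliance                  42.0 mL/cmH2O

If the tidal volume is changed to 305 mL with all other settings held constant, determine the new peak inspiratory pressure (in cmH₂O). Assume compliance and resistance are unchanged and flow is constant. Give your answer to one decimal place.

PIP = Vt/C + R·V̇ + PEEP (constant-flow equation of motion).
Only the elastic term changes: ΔPIP = ΔVt / C = (305 − 420) / 42.0 = -2.738 cmH2O.
Original PIP = 420/42.0 + 9.6×0.9333 + 10 = 28.96 cmH2O; new PIP = 28.96 + (-2.738) = 26.222 cmH2O.

26.2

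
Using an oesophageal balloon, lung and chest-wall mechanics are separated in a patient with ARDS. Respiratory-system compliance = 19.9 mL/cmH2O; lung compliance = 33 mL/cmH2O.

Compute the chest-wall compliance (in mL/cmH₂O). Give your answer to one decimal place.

1/Ccw = 1/Crs − 1/CL.
1/Ccw = 1/19.9 − 1/33 = 0.01995.
Ccw = 50.125 mL/cmH2O.

50.1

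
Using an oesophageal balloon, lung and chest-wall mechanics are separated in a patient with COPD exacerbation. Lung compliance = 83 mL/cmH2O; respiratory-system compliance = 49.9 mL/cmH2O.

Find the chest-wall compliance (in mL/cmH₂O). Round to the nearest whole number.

1/Ccw = 1/Crs − 1/CL.
1/Ccw = 1/49.9 − 1/83 = 0.007992.
Ccw = 125.13 mL/cmH2O.

125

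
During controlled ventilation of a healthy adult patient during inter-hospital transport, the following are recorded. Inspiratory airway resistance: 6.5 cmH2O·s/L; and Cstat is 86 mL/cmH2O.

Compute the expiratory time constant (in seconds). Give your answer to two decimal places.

0.56

τ = R × C = 6.5 × 86 mL/cmH2O = 6.5 × 0.086 L/cmH2O = 0.559 s.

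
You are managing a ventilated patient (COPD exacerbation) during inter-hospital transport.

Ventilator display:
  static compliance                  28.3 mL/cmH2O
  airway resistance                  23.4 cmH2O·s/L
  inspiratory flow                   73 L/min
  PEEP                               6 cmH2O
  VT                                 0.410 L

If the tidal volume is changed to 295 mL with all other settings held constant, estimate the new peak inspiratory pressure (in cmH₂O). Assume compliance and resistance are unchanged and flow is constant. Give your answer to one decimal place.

Flow: 73 L/min ÷ 60 = 1.2167 L/s.
PIP = Vt/C + R·V̇ + PEEP (constant-flow equation of motion).
Only the elastic term changes: ΔPIP = ΔVt / C = (295 − 410) / 28.3 = -4.064 cmH2O.
Original PIP = 410/28.3 + 23.4×1.2167 + 6 = 48.958 cmH2O; new PIP = 48.958 + (-4.064) = 44.894 cmH2O.

44.9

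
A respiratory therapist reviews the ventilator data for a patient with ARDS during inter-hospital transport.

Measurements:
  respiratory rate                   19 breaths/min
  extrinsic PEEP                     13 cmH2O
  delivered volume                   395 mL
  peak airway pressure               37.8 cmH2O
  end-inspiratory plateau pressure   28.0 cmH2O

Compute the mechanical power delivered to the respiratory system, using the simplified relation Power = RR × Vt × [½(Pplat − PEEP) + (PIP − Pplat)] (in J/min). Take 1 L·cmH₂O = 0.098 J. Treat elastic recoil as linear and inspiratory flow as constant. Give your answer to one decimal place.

Per-breath work = Vt × [½(Pplat−PEEP) + (PIP−Pplat)] = 0.395 × [0.5×15.0 + 9.8] = 0.395 × 17.3 = 6.834 L·cmH2O.
Power = 19 × 6.834 = 129.85 L·cmH2O/min.
× 0.098 J/(L·cmH2O) → 12.725 J/min.

12.7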